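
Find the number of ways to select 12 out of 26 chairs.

C(26,12) = 26!/(12! x 14!).

Final answer: \binom{26}{12} = 9657700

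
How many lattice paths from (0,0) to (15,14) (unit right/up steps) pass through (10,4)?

Paths (0,0)->(10,4): C(14,4) = 1001.
Paths (10,4)->(15,14): C(15,10) = 3003.
By multiplication principle: 1001 x 3003.

Final answer: 3006003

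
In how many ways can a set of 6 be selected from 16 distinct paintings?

C(16,6) = 16!/(6! x (16-6)!).

Final answer: C(16,6) = 8008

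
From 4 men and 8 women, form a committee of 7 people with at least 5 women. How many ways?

Sum over valid woman counts:
C(8,5)C(4,2) = 336
C(8,6)C(4,1) = 112
C(8,7)C(4,0) = 8
Total: 336 + 112 + 8.

Final answer: 456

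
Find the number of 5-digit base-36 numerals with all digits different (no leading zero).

The leading digit has 35 choices (anything but zero); the next has 35 (anything but the first), then 34, and so on, one fewer each time.
Total: 35 x 35 x 34 x 33 x 32.

Final answer: 43982400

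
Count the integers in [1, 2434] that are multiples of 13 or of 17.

Multiples of 13: 187. Multiples of 17: 143. Of both (lcm=221): 11.
By inclusion-exclusion: 187 + 143 - 11.

Final answer: 319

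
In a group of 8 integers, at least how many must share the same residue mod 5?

There are 5 possible values for residue mod 5. With 8 integers and 5 categories, by pigeonhole: ceiling(8/5).

Final answer: 2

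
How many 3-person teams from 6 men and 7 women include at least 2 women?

Sum over valid woman counts:
C(7,2)C(6,1) = 126
C(7,3)C(6,0) = 35
Total: 126 + 35.

Final answer: 161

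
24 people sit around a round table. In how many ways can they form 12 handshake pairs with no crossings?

The structures are counted by the Catalan number C_n. Here n = 24/2 = 12.
Using C_0 = 1 and C_(k+1) = C_k x 2(2k+1)/(k+2), build up term by term: C_1=1, C_2=2, C_3=5, C_4=14, C_5=42, C_6=132, C_7=429, C_8=1430, C_9=4862, C_10=16796, C_11=58786, C_12=208012.

Final answer: C_{12} = 208012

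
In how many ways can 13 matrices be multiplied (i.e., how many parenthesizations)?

The structures are counted by the Catalan number C_n. Here n = 13 - 1 = 12.
C_n = (2n)!/(n!(n+1)!), so C_{12} = 24!/(12! x 13!) = C(24,12)/13 = 2704156/13.

Final answer: C_{12} = 208012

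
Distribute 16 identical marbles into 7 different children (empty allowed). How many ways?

Stars and bars: C(n+k-1, k-1) = C(22,6).

Final answer: C(22,6) = 74613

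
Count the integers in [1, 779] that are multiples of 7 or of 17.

Multiples of 7: 111. Multiples of 17: 45. Of both (lcm=119): 6.
By inclusion-exclusion: 111 + 45 - 6.

Final answer: 150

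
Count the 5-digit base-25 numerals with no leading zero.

Leading digit: 24 options (nonzero). Other 4 digit(s): 25 options each.
Total: 24 x 25^4.

Final answer: 9375000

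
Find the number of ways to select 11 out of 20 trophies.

C(20,11) = 20!/(11! x 9!).

Final answer: \binom{20}{11} = 167960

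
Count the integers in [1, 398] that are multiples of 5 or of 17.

Multiples of 5: 79. Multiples of 17: 23. Of both (lcm=85): 4.
By inclusion-exclusion: 79 + 23 - 4.

Final answer: 98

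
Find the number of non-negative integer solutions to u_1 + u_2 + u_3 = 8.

Stars and bars with 8 stars and 2 bars:
C(8+3-1, 3-1) = C(10,2).

Final answer: C(10,2) = 45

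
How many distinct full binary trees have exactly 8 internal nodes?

The structures are counted by the Catalan number C_n. Here n = 8.
Using C_0 = 1 and C_(k+1) = C_k x 2(2k+1)/(k+2), build up term by term: C_1=1, C_2=2, C_3=5, C_4=14, C_5=42, C_6=132, C_7=429, C_8=1430.

Final answer: C_{8} = 1430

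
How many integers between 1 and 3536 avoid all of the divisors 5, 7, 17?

|div by 5|=707, |div by 7|=505, |div by 17|=208.
|div by 5&7|=101, |div by 5&17|=41, |div by 7&17|=29, |div by all|=5.
By inclusion-exclusion, divisible by at least one: 707+505+208-101-41-29+5 = 1254.
Not divisible by any: 3536 - 1254.

Final answer: 2282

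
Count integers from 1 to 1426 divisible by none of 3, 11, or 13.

|div by 3|=475, |div by 11|=129, |div by 13|=109.
|div by 3&11|=43, |div by 3&13|=36, |div by 11&13|=9, |div by all|=3.
By inclusion-exclusion, divisible by at least one: 475+129+109-43-36-9+3 = 628.
Not divisible by any: 1426 - 628.

Final answer: 798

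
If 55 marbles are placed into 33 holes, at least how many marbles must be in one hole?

By the pigeonhole principle: ceiling(55/33).

Final answer: 2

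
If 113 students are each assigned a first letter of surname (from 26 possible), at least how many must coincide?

There are 26 possible values for first letter of surname. With 113 students and 26 categories, by pigeonhole: ceiling(113/26).

Final answer: 5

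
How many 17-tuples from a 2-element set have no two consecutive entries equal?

Let g(n) count such strings. g(1) = 2, and each valid string of length n-1 extends in 1 ways (any symbol but the last), so g(n) = 1 g(n-1).
Total: g(17) = 2 x 1^16.

Final answer: 2 x 1^{16} = 2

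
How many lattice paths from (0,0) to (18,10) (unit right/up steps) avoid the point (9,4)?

Total paths to (18,10): C(28,10) = 13123110.
Paths through (9,4): C(13,4) x C(15,6) = 3578575.
Avoiding (9,4): 13123110 - 3578575.

Final answer: 9544535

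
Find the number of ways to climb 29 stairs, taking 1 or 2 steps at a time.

Condition on the final move: it is a 1-step (f(n-1) ways to get there) or a 2-step (f(n-2) ways), so f(n) = f(n-1) + f(n-2), with f(1)=1, f(2)=2.
Building up term by term: f(1)=1, f(2)=2, f(3)=3, f(4)=5, f(5)=8, f(6)=13, f(7)=21, f(8)=34, f(9)=55, f(10)=89, f(11)=144, f(12)=233, f(13)=377, f(14)=610, f(15)=987, f(16)=1597, f(17)=2584, f(18)=4181, f(19)=6765, f(20)=10946, f(21)=17711, f(22)=28657, f(23)=46368, f(24)=75025, f(25)=121393, f(26)=196418, f(27)=317811, f(28)=514229, f(29)=832040.

Final answer: 832040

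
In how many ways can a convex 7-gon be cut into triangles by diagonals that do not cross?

The structures are counted by the Catalan number C_n. Here n = 7 - 2 = 5.
C_n = C(2n,n)/(n+1), so C_{5} = C(10,5)/6 = 252/6.

Final answer: C_{5} = 42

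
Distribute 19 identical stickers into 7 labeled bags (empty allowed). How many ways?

Stars and bars: C(n+k-1, k-1) = C(25,6).

Final answer: C(25,6) = 177100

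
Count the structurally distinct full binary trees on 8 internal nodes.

This is counted by the nth Catalan number C_n. Here n = 8.
C_n = C(2n,n) - C(2n,n+1), so C_{8} = C(16,8) - C(16,9) = 12870 - 11440.

Final answer: C_{8} = 1430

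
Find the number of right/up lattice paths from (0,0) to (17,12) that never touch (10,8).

Total paths to (17,12): C(29,12) = 51895935.
Paths through (10,8): C(18,8) x C(11,4) = 14440140.
Avoiding (10,8): 51895935 - 14440140.

Final answer: 37455795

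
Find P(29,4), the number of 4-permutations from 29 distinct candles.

P(29,4) = 29!/(29-4)! = 29!/25!.

Final answer: P(29,4) = 570024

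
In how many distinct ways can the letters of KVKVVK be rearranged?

Letters (K:3, V:3). Total letters: 6.
Permutations = 6!/(3! x 3!).

Final answer: 20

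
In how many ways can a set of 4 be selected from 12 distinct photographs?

C(12,4) = 12!/(4! x (12-4)!).

Final answer: C(12,4) = 495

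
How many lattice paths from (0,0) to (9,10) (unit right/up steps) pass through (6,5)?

Paths (0,0)->(6,5): C(11,5) = 462.
Paths (6,5)->(9,10): C(8,5) = 56.
By multiplication principle: 462 x 56.

Final answer: 25872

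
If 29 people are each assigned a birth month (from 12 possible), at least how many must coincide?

There are 12 possible values for birth month. With 29 people and 12 categories, by pigeonhole: ceiling(29/12).

Final answer: 3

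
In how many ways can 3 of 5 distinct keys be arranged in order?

P(5,3) = 5!/(5-3)! = 5!/2!.

Final answer: P(5,3) = 60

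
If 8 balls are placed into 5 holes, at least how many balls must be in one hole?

By the pigeonhole principle: ceiling(8/5).

Final answer: 2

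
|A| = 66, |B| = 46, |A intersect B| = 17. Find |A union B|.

|A union B| = |A| + |B| - |A intersect B| = 66 + 46 - 17.

Final answer: 95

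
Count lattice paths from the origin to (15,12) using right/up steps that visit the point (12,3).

Paths (0,0)->(12,3): C(15,3) = 455.
Paths (12,3)->(15,12): C(12,9) = 220.
By multiplication principle: 455 x 220.

Final answer: 100100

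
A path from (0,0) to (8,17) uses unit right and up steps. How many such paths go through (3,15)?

Paths (0,0)->(3,15): C(18,15) = 816.
Paths (3,15)->(8,17): C(7,2) = 21.
By multiplication principle: 816 x 21.

Final answer: 17136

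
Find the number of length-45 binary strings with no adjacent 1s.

Classify by the final bit: ...0 gives a(n-1) strings, ...01 gives a(n-2) strings. Thus a(n) = a(n-1) + a(n-2) with a(1)=2, a(2)=3.
Building up term by term: a(1)=2, a(2)=3, a(3)=5, a(4)=8, a(5)=13, a(6)=21, a(7)=34, a(8)=55, a(9)=89, a(10)=144, a(11)=233, a(12)=377, a(13)=610, a(14)=987, a(15)=1597, a(16)=2584, a(17)=4181, a(18)=6765, a(19)=10946, a(20)=17711, a(21)=28657, a(22)=46368, a(23)=75025, a(24)=121393, a(25)=196418, a(26)=317811, a(27)=514229, a(28)=832040, a(29)=1346269, a(30)=2178309, a(31)=3524578, a(32)=5702887, a(33)=9227465, a(34)=14930352, a(35)=24157817, a(36)=39088169, a(37)=63245986, a(38)=102334155, a(39)=165580141, a(40)=267914296, a(41)=433494437, a(42)=701408733, a(43)=1134903170, a(44)=1836311903, a(45)=2971215073.

Final answer: 2971215073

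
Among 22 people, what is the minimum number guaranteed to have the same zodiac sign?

There are 12 possible values for zodiac sign. With 22 people and 12 categories, by pigeonhole: ceiling(22/12).

Final answer: 2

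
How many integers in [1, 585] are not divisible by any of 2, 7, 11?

|div by 2|=292, |div by 7|=83, |div by 11|=53.
|div by 2&7|=41, |div by 2&11|=26, |div by 7&11|=7, |div by all|=3.
By inclusion-exclusion, divisible by at least one: 292+83+53-41-26-7+3 = 357.
Not divisible by any: 585 - 357.

Final answer: 228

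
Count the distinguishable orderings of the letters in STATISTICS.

Letters (A:1, C:1, I:2, S:3, T:3). Total letters: 10.
Permutations = 10!/(3! x 3! x 2!).

Final answer: 50400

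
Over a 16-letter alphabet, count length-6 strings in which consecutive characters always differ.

First character: 16 choices. Each subsequent: 15 choices (must differ from the previous one).
Total: 16 x 15^5.

Final answer: 16 x 15^{5} = 12150000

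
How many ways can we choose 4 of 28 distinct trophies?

C(28,4) = 28!/(4! x 24!).

Final answer: \binom{28}{4} = 20475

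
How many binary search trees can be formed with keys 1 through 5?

This is a standard Catalan-number count: the answer is C_n. Here n = 5.
C_n = (2n)!/(n!(n+1)!), so C_{5} = 10!/(5! x 6!) = C(10,5)/6 = 252/6.

Final answer: C_{5} = 42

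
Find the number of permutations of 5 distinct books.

The number of ways to arrange 5 distinct objects is 5!.

Final answer: 5! = 120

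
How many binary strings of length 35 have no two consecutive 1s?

A valid string ends in 0 (append to any length-(n-1) valid string) or in 01 (append to any length-(n-2) valid string), so a(n) = a(n-1) + a(n-2) with a(1)=2, a(2)=3.
Building up term by term: a(1)=2, a(2)=3, a(3)=5, a(4)=8, a(5)=13, a(6)=21, a(7)=34, a(8)=55, a(9)=89, a(10)=144, a(11)=233, a(12)=377, a(13)=610, a(14)=987, a(15)=1597, a(16)=2584, a(17)=4181, a(18)=6765, a(19)=10946, a(20)=17711, a(21)=28657, a(22)=46368, a(23)=75025, a(24)=121393, a(25)=196418, a(26)=317811, a(27)=514229, a(28)=832040, a(29)=1346269, a(30)=2178309, a(31)=3524578, a(32)=5702887, a(33)=9227465, a(34)=14930352, a(35)=24157817.

Final answer: 24157817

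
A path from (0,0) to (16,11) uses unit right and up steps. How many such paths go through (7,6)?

Paths (0,0)->(7,6): C(13,6) = 1716.
Paths (7,6)->(16,11): C(14,5) = 2002.
By multiplication principle: 1716 x 2002.

Final answer: 3435432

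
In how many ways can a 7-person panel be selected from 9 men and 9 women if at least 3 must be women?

Sum over valid woman counts:
C(9,3)C(9,4) = 10584
C(9,4)C(9,3) = 10584
C(9,5)C(9,2) = 4536
C(9,6)C(9,1) = 756
C(9,7)C(9,0) = 36
Total: 10584 + 10584 + 4536 + 756 + 36.

Final answer: 26496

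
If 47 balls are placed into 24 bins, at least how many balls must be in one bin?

By the pigeonhole principle: ceiling(47/24).

Final answer: 2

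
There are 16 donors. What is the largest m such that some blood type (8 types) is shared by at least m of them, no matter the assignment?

There are 8 possible values for blood type (8 types). With 16 donors and 8 categories, by pigeonhole: ceiling(16/8).

Final answer: 2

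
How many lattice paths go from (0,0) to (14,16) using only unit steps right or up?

Each path has 14 right steps and 16 up steps in some order (30 steps total).
Choose which 16 of the 30 steps are up: C(30,16).

Final answer: C(30,16) = 145422675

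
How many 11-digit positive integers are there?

These are the integers in [10^10, 10^11), so the count is 10^11 - 10^10 = 9 x 10^10.

Final answer: 90000000000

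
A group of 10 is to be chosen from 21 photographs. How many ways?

C(21,10) = 21!/(10! x 11!).

Final answer: \binom{21}{10} = 352716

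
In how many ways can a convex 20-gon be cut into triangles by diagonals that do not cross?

This is a standard Catalan-number count: the answer is C_n. Here n = 20 - 2 = 18.
C_n = C(2n,n)/(n+1), so C_{18} = C(36,18)/19 = 9075135300/19.

Final answer: C_{18} = 477638700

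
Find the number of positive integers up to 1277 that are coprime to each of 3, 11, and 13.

|div by 3|=425, |div by 11|=116, |div by 13|=98.
|div by 3&11|=38, |div by 3&13|=32, |div by 11&13|=8, |div by all|=2.
By inclusion-exclusion, divisible by at least one: 425+116+98-38-32-8+2 = 563.
Not divisible by any: 1277 - 563.

Final answer: 714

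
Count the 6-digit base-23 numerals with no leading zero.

Leading digit: 22 options (nonzero). Other 5 digit(s): 23 options each.
Total: 22 x 23^5.

Final answer: 141599546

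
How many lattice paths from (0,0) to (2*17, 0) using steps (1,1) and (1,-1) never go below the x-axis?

Total monotonic paths to (17,17): C(34,17) = 2333606220.
By the reflection principle, paths that go above the diagonal number C(34,18) = 2203961430.
Valid Dyck paths: 2333606220 - 2203961430.
(These counts are the Catalan numbers.)

Final answer: C_{17} = 129644790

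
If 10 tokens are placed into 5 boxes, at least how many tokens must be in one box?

By the pigeonhole principle: ceiling(10/5).

Final answer: 2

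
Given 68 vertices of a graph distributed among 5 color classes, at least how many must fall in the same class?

By pigeonhole with 68 objects and 5 categories: ceiling(68/5).

Final answer: 14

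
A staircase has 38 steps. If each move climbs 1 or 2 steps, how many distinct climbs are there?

Let f(n) be the number of climbs. Removing the last move (1 or 2 steps) gives f(n) = f(n-1) + f(n-2); base cases f(1)=1, f(2)=2.
Iterating the recurrence: f(1)=1, f(2)=2, f(3)=3, f(4)=5, f(5)=8, f(6)=13, f(7)=21, f(8)=34, f(9)=55, f(10)=89, f(11)=144, f(12)=233, f(13)=377, f(14)=610, f(15)=987, f(16)=1597, f(17)=2584, f(18)=4181, f(19)=6765, f(20)=10946, f(21)=17711, f(22)=28657, f(23)=46368, f(24)=75025, f(25)=121393, f(26)=196418, f(27)=317811, f(28)=514229, f(29)=832040, f(30)=1346269, f(31)=2178309, f(32)=3524578, f(33)=5702887, f(34)=9227465, f(35)=14930352, f(36)=24157817, f(37)=39088169, f(38)=63245986.

Final answer: 63245986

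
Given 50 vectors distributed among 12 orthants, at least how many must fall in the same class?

By pigeonhole with 50 objects and 12 categories: ceiling(50/12).

Final answer: 5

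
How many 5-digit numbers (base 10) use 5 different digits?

First digit: 9 (not 0). Second: 9 (not first). Third: 8, etc.
Total: 9 x 9 x 8 x 7 x 6.

Final answer: 27216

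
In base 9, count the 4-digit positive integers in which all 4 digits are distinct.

The leading digit has 8 choices (anything but zero); the next has 8 (anything but the first), then 7, and so on, one fewer each time.
Total: 8 x 8 x 7 x 6.

Final answer: 2688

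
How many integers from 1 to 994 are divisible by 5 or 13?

Multiples of 5: 198. Multiples of 13: 76. Of both (lcm=65): 15.
By inclusion-exclusion: 198 + 76 - 15.

Final answer: 259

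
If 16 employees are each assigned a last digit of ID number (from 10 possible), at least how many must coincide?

There are 10 possible values for last digit of ID number. With 16 employees and 10 categories, by pigeonhole: ceiling(16/10).

Final answer: 2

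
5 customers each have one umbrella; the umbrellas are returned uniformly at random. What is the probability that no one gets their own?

Derangements satisfy D(n) = (n-1)(D(n-1) + D(n-2)), starting from D(0)=1, D(1)=0.
Building up: D(2)=1, D(3)=2, D(4)=9, D(5)=44.
Total arrangements: 5! = 120.
Probability = D(5)/5! = 11/30.

Final answer: D(5)/5! = 44/120 = 0.366667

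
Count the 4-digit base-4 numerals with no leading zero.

These are the integers in [4^3, 4^4), so the count is 4^4 - 4^3 = 3 x 4^3.

Final answer: 192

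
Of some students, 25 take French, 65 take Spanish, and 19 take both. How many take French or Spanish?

|A union B| = |A| + |B| - |A intersect B| = 25 + 65 - 19.

Final answer: 71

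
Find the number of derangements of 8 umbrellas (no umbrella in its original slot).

D(n) = (n-1)(D(n-1) + D(n-2)), D(0)=1, D(1)=0.
D(2) = 1 x (0 + 1) = 1
D(3) = 2 x (1 + 0) = 2
D(4) = 3 x (2 + 1) = 9
D(5) = 4 x (9 + 2) = 44
D(6) = 5 x (44 + 9) = 265
D(7) = 6 x (265 + 44) = 1854
D(8) = 7 x (D(7) + D(6)) = 7 x (1854 + 265)

Final answer: D(8) = 14833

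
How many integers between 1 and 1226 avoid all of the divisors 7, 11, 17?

|div by 7|=175, |div by 11|=111, |div by 17|=72.
|div by 7&11|=15, |div by 7&17|=10, |div by 11&17|=6, |div by all|=0.
By inclusion-exclusion, divisible by at least one: 175+111+72-15-10-6+0 = 327.
Not divisible by any: 1226 - 327.

Final answer: 899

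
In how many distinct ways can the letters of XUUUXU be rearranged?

Letters (U:4, X:2). Total letters: 6.
Permutations = 6!/(4! x 2!).

Final answer: 15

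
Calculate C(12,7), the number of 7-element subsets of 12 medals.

C(12,7) = 12!/(7! x (12-7)!).

Final answer: C(12,7) = 792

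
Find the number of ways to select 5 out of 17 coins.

C(17,5) = 17!/(5! x (17-5)!).

Final answer: C(17,5) = 6188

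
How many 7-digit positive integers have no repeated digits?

First digit: 9 (not 0). Second: 9 (not first). Third: 8, etc.
Total: 9 x 9 x 8 x 7 x 6 x 5 x 4.

Final answer: 544320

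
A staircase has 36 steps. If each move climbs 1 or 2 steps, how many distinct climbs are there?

Let f(n) be the number of climbs. Removing the last move (1 or 2 steps) gives f(n) = f(n-1) + f(n-2); base cases f(1)=1, f(2)=2.
Iterating the recurrence: f(1)=1, f(2)=2, f(3)=3, f(4)=5, f(5)=8, f(6)=13, f(7)=21, f(8)=34, f(9)=55, f(10)=89, f(11)=144, f(12)=233, f(13)=377, f(14)=610, f(15)=987, f(16)=1597, f(17)=2584, f(18)=4181, f(19)=6765, f(20)=10946, f(21)=17711, f(22)=28657, f(23)=46368, f(24)=75025, f(25)=121393, f(26)=196418, f(27)=317811, f(28)=514229, f(29)=832040, f(30)=1346269, f(31)=2178309, f(32)=3524578, f(33)=5702887, f(34)=9227465, f(35)=14930352, f(36)=24157817.

Final answer: 24157817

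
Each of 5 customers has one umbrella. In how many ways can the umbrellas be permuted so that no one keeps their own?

Derangements satisfy D(n) = (n-1)(D(n-1) + D(n-2)), starting from D(0)=1, D(1)=0.
D(2) = 1 x (0 + 1) = 1
D(3) = 2 x (1 + 0) = 2
D(4) = 3 x (2 + 1) = 9
D(5) = 4 x (D(4) + D(3)) = 4 x (9 + 2)

Final answer: D(5) = 44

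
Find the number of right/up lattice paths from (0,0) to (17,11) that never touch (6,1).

Total paths to (17,11): C(28,11) = 21474180.
Paths through (6,1): C(7,1) x C(21,10) = 2469012.
Avoiding (6,1): 21474180 - 2469012.

Final answer: 19005168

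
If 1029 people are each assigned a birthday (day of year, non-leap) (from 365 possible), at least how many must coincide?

There are 365 possible values for birthday (day of year, non-leap). With 1029 people and 365 categories, by pigeonhole: ceiling(1029/365).

Final answer: 3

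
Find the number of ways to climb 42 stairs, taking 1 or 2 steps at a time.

Condition on the final move: it is a 1-step (f(n-1) ways to get there) or a 2-step (f(n-2) ways), so f(n) = f(n-1) + f(n-2), with f(1)=1, f(2)=2.
Building up term by term: f(1)=1, f(2)=2, f(3)=3, f(4)=5, f(5)=8, f(6)=13, f(7)=21, f(8)=34, f(9)=55, f(10)=89, f(11)=144, f(12)=233, f(13)=377, f(14)=610, f(15)=987, f(16)=1597, f(17)=2584, f(18)=4181, f(19)=6765, f(20)=10946, f(21)=17711, f(22)=28657, f(23)=46368, f(24)=75025, f(25)=121393, f(26)=196418, f(27)=317811, f(28)=514229, f(29)=832040, f(30)=1346269, f(31)=2178309, f(32)=3524578, f(33)=5702887, f(34)=9227465, f(35)=14930352, f(36)=24157817, f(37)=39088169, f(38)=63245986, f(39)=102334155, f(40)=165580141, f(41)=267914296, f(42)=433494437.

Final answer: 433494437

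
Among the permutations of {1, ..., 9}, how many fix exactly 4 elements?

Choose which 4 elements are fixed: C(9,4) = 126.
Derange the remaining 5 using D(j) = (j-1)(D(j-1) + D(j-2)), D(0)=1, D(1)=0: D(2)=1, D(3)=2, D(4)=9, D(5)=44.
Total: 126 x 44.

Final answer: C(9,4) D(5) = 5544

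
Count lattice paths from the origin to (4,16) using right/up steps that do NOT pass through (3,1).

Total paths to (4,16): C(20,16) = 4845.
Paths through (3,1): C(4,1) x C(16,15) = 64.
Avoiding (3,1): 4845 - 64.

Final answer: 4781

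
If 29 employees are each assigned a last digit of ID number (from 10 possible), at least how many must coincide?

There are 10 possible values for last digit of ID number. With 29 employees and 10 categories, by pigeonhole: ceiling(29/10).

Final answer: 3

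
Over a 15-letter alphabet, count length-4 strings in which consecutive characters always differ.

First character: 15 choices. Each subsequent: 14 choices (must differ from the previous one).
Total: 15 x 14^3.

Final answer: 15 x 14^{3} = 41160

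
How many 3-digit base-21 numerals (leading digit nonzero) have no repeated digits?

First digit: 20 (nonzero). Second: 20 (not first). Third: 19, etc.
Total: 20 x 20 x 19.

Final answer: 7600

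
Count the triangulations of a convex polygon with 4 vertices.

This is a standard Catalan-number count: the answer is C_n. Here n = 4 - 2 = 2.
C_n = C(2n,n)/(n+1), so C_{2} = C(4,2)/3 = 6/3.

Final answer: C_{2} = 2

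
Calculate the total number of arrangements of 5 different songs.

The number of ways to arrange 5 distinct objects is 5!.

Final answer: 5! = 120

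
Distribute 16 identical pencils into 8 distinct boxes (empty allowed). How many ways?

Stars and bars: C(n+k-1, k-1) = C(23,7).

Final answer: C(23,7) = 245157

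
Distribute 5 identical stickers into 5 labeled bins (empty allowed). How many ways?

Stars and bars: C(n+k-1, k-1) = C(9,4).

Final answer: C(9,4) = 126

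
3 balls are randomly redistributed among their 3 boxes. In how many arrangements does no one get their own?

D(n) = (n-1)(D(n-1) + D(n-2)), D(0)=1, D(1)=0.
D(2) = 1 x (0 + 1) = 1
D(3) = 2 x (D(2) + D(1)) = 2 x (1 + 0)

Final answer: D(3) = 2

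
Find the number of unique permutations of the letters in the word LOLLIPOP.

Letters (I:1, L:3, O:2, P:2). Total letters: 8.
Permutations = 8!/(3! x 2! x 2!).

Final answer: 1680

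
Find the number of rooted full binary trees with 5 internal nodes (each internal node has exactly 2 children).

The structures are counted by the Catalan number C_n. Here n = 5.
C_n = (2n)!/(n!(n+1)!), so C_{5} = 10!/(5! x 6!) = C(10,5)/6 = 252/6.

Final answer: C_{5} = 42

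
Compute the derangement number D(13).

D(n) = (n-1)(D(n-1) + D(n-2)), D(0)=1, D(1)=0.
D(2) = 1 x (0 + 1) = 1
D(3) = 2 x (1 + 0) = 2
D(4) = 3 x (2 + 1) = 9
D(5) = 4 x (9 + 2) = 44
D(6) = 5 x (44 + 9) = 265
D(7) = 6 x (265 + 44) = 1854
D(8) = 7 x (1854 + 265) = 14833
D(9) = 8 x (14833 + 1854) = 133496
D(10) = 9 x (133496 + 14833) = 1334961
D(11) = 10 x (1334961 + 133496) = 14684570
D(12) = 11 x (14684570 + 1334961) = 176214841
D(13) = 12 x (D(12) + D(11)) = 12 x (176214841 + 14684570)

Final answer: D(13) = 2290792932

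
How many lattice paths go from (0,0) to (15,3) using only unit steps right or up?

Each path has 15 right steps and 3 up steps in some order (18 steps total).
Choose which 3 of the 18 steps are up: C(18,3).

Final answer: C(18,3) = 816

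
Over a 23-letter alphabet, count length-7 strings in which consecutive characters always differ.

First character: 23 choices. Each subsequent: 22 choices (must differ from the previous one).
Total: 23 x 22^6.

Final answer: 23 x 22^{6} = 2607737792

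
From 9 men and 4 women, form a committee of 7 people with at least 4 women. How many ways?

Sum over valid woman counts:
C(4,4)C(9,3).

Final answer: 84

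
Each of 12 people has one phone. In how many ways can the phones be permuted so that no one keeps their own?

Derangements satisfy D(n) = (n-1)(D(n-1) + D(n-2)), starting from D(0)=1, D(1)=0.
D(2) = 1 x (0 + 1) = 1
D(3) = 2 x (1 + 0) = 2
D(4) = 3 x (2 + 1) = 9
D(5) = 4 x (9 + 2) = 44
D(6) = 5 x (44 + 9) = 265
D(7) = 6 x (265 + 44) = 1854
D(8) = 7 x (1854 + 265) = 14833
D(9) = 8 x (14833 + 1854) = 133496
D(10) = 9 x (133496 + 14833) = 1334961
D(11) = 10 x (1334961 + 133496) = 14684570
D(12) = 11 x (D(11) + D(10)) = 11 x (14684570 + 1334961)

Final answer: D(12) = 176214841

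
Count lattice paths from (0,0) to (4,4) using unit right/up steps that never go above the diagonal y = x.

Total monotonic paths to (4,4): C(8,4) = 70.
By the reflection principle, paths that go above the diagonal number C(8,5) = 56.
Valid Dyck paths: 70 - 56.
(Check: C(8,4) - C(8,5) = C(8,4)/5, the Catalan number C_{4}.)

Final answer: C_{4} = 14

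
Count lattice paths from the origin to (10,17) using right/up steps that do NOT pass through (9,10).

Total paths to (10,17): C(27,17) = 8436285.
Paths through (9,10): C(19,10) x C(8,7) = 739024.
Avoiding (9,10): 8436285 - 739024.

Final answer: 7697261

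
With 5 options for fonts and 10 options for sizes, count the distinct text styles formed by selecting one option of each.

By the multiplication principle: 5 x 10.

Final answer: 50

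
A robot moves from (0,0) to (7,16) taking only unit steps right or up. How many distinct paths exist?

Each path has 7 right steps and 16 up steps in some order (23 steps total).
Choose which 16 of the 23 steps are up: C(23,16).

Final answer: C(23,16) = 245157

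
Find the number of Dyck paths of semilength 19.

Total monotonic paths to (19,19): C(38,19) = 35345263800.
By the reflection principle, paths that go above the diagonal number C(38,20) = 33578000610.
Valid Dyck paths: 35345263800 - 33578000610.
(Equivalently, C_{19} = C(38,19)/20 = 35345263800/20.)

Final answer: C_{19} = 1767263190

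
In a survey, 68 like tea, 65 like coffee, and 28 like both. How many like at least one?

|A union B| = |A| + |B| - |A intersect B| = 68 + 65 - 28.

Final answer: 105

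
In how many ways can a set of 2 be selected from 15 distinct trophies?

C(15,2) = 15!/(2! x (15-2)!).

Final answer: C(15,2) = 105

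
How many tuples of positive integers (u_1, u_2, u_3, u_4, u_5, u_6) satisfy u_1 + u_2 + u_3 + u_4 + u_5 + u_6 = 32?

Substitute u'_i = u_i - 1 (so u'_i >= 0). Then sum u'_i = 32 - 6 = 26.
Stars and bars: C(26+6-1, 6-1) = C(31,5).

Final answer: C(31,5) = 169911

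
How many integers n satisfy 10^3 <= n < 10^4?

These are the integers in [10^3, 10^4), so the count is 10^4 - 10^3 = 9 x 10^3.

Final answer: 9000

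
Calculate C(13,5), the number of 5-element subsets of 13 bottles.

C(13,5) = 13!/(5! x (13-5)!).

Final answer: C(13,5) = 1287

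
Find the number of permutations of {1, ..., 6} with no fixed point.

Use the recurrence D(n) = (n-1)(D(n-1) + D(n-2)) with D(0)=1, D(1)=0.
Building up: D(2)=1, D(3)=2, D(4)=9, D(5)=44.
D(6) = 5 x (D(5) + D(4)) = 5 x (44 + 9).

Final answer: D(6) = 265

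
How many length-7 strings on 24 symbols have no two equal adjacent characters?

Let g(n) count such strings. g(1) = 24, and each valid string of length n-1 extends in 23 ways (any symbol but the last), so g(n) = 23 g(n-1).
Total: g(7) = 24 x 23^6.

Final answer: 24 x 23^{6} = 3552861336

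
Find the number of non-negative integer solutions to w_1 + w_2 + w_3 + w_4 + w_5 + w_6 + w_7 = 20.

Stars and bars with 20 stars and 6 bars:
C(20+7-1, 7-1) = C(26,6).

Final answer: C(26,6) = 230230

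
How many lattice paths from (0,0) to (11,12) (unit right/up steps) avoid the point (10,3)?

Total paths to (11,12): C(23,12) = 1352078.
Paths through (10,3): C(13,3) x C(10,9) = 2860.
Avoiding (10,3): 1352078 - 2860.

Final answer: 1349218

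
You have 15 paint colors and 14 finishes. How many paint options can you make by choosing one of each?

By the multiplication principle: 15 x 14.

Final answer: 210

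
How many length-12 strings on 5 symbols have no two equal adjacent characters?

Let g(n) count such strings. g(1) = 5, and each valid string of length n-1 extends in 4 ways (any symbol but the last), so g(n) = 4 g(n-1).
Total: g(12) = 5 x 4^11.

Final answer: 5 x 4^{11} = 20971520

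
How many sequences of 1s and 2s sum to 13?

Condition on the final move: it is a 1-step (f(n-1) ways to get there) or a 2-step (f(n-2) ways), so f(n) = f(n-1) + f(n-2), with f(1)=1, f(2)=2.
Building up term by term: f(1)=1, f(2)=2, f(3)=3, f(4)=5, f(5)=8, f(6)=13, f(7)=21, f(8)=34, f(9)=55, f(10)=89, f(11)=144, f(12)=233, f(13)=377.

Final answer: 377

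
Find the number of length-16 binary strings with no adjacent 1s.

Classify by the final bit: ...0 gives a(n-1) strings, ...01 gives a(n-2) strings. Thus a(n) = a(n-1) + a(n-2) with a(1)=2, a(2)=3.
Computing successive values: a(1)=2, a(2)=3, a(3)=5, a(4)=8, a(5)=13, a(6)=21, a(7)=34, a(8)=55, a(9)=89, a(10)=144, a(11)=233, a(12)=377, a(13)=610, a(14)=987, a(15)=1597, a(16)=2584.

Final answer: 2584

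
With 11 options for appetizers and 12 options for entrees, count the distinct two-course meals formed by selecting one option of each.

By the multiplication principle: 11 x 12.

Final answer: 132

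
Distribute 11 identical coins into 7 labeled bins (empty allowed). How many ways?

Stars and bars: C(n+k-1, k-1) = C(17,6).

Final answer: C(17,6) = 12376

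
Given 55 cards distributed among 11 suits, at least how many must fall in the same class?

By pigeonhole with 55 objects and 11 categories: ceiling(55/11).

Final answer: 5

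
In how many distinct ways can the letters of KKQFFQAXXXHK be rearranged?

Letters (A:1, F:2, H:1, K:3, Q:2, X:3). Total letters: 12.
Permutations = 12!/(3! x 3! x 2! x 2!).

Final answer: 3326400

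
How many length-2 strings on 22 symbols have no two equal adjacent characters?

Let g(n) count such strings. g(1) = 22, and each valid string of length n-1 extends in 21 ways (any symbol but the last), so g(n) = 21 g(n-1).
Total: g(2) = 22 x 21^1.

Final answer: 22 x 21^{1} = 462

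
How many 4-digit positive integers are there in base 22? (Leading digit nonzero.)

In base 22, the leading digit has 21 choices (1..21); each of the remaining 3 digits has 22 choices.
Total: 21 x 22^3.

Final answer: 223608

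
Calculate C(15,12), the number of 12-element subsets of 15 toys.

C(15,12) = 15!/(12! x 3!).

Final answer: \binom{15}{12} = 455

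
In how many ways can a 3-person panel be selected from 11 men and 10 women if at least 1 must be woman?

Sum over valid woman counts:
C(10,1)C(11,2) = 550
C(10,2)C(11,1) = 495
C(10,3)C(11,0) = 120
Total: 550 + 495 + 120.

Final answer: 1165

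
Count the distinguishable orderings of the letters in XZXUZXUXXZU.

Letters (U:3, X:5, Z:3). Total letters: 11.
Permutations = 11!/(5! x 3! x 3!).

Final answer: 9240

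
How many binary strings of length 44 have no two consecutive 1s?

Let a(n) count valid strings. If the last bit is 0 the prefix is any valid string of length n-1; if it is 1 the string must end in 01 with a valid prefix of length n-2. So a(n) = a(n-1) + a(n-2), a(1)=2, a(2)=3.
Iterating the recurrence: a(1)=2, a(2)=3, a(3)=5, a(4)=8, a(5)=13, a(6)=21, a(7)=34, a(8)=55, a(9)=89, a(10)=144, a(11)=233, a(12)=377, a(13)=610, a(14)=987, a(15)=1597, a(16)=2584, a(17)=4181, a(18)=6765, a(19)=10946, a(20)=17711, a(21)=28657, a(22)=46368, a(23)=75025, a(24)=121393, a(25)=196418, a(26)=317811, a(27)=514229, a(28)=832040, a(29)=1346269, a(30)=2178309, a(31)=3524578, a(32)=5702887, a(33)=9227465, a(34)=14930352, a(35)=24157817, a(36)=39088169, a(37)=63245986, a(38)=102334155, a(39)=165580141, a(40)=267914296, a(41)=433494437, a(42)=701408733, a(43)=1134903170, a(44)=1836311903.

Final answer: 1836311903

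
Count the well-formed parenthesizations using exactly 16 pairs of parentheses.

The structures are counted by the Catalan number C_n. Here n = 16 (pairs).
C_n = (2n)!/(n!(n+1)!), so C_{16} = 32!/(16! x 17!) = C(32,16)/17 = 601080390/17.

Final answer: C_{16} = 35357670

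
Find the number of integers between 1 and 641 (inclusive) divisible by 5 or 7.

Multiples of 5: 128. Multiples of 7: 91. Of both (lcm=35): 18.
By inclusion-exclusion: 128 + 91 - 18.

Final answer: 201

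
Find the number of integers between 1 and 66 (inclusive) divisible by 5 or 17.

Multiples of 5: 13. Multiples of 17: 3. Of both (lcm=85): 0.
By inclusion-exclusion: 13 + 3 - 0.

Final answer: 16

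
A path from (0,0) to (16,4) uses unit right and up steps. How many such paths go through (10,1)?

Paths (0,0)->(10,1): C(11,1) = 11.
Paths (10,1)->(16,4): C(9,3) = 84.
By multiplication principle: 11 x 84.

Final answer: 924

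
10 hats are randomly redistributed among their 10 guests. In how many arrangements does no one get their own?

Use the recurrence D(n) = (n-1)(D(n-1) + D(n-2)) with D(0)=1, D(1)=0.
D(2) = 1 x (0 + 1) = 1
D(3) = 2 x (1 + 0) = 2
D(4) = 3 x (2 + 1) = 9
D(5) = 4 x (9 + 2) = 44
D(6) = 5 x (44 + 9) = 265
D(7) = 6 x (265 + 44) = 1854
D(8) = 7 x (1854 + 265) = 14833
D(9) = 8 x (14833 + 1854) = 133496
D(10) = 9 x (D(9) + D(8)) = 9 x (133496 + 14833)

Final answer: D(10) = 1334961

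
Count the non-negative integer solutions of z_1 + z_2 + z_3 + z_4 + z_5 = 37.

Stars and bars with 37 stars and 4 bars:
C(37+5-1, 5-1) = C(41,4).

Final answer: C(41,4) = 101270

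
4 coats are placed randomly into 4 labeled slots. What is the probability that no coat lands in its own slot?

D(n) = (n-1)(D(n-1) + D(n-2)), D(0)=1, D(1)=0.
Building up: D(2)=1, D(3)=2, D(4)=9.
Total arrangements: 4! = 24.
Probability = D(4)/4! = 3/8.

Final answer: D(4)/4! = 9/24 = 0.375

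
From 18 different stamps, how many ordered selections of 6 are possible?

P(18,6) = 18!/(18-6)! = 18!/12!.

Final answer: P(18,6) = 13366080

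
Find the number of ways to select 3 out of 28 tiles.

C(28,3) = 28!/(3! x 25!).

Final answer: \binom{28}{3} = 3276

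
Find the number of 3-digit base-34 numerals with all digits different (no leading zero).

The leading digit has 33 choices (anything but zero); the next has 33 (anything but the first), then 32, and so on, one fewer each time.
Total: 33 x 33 x 32.

Final answer: 34848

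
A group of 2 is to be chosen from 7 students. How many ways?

C(7,2) = 7!/(2! x (7-2)!).

Final answer: C(7,2) = 21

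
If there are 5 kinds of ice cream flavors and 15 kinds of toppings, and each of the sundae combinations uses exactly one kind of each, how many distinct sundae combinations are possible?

By the multiplication principle: 5 x 15.

Final answer: 75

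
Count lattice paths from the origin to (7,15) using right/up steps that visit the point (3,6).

Paths (0,0)->(3,6): C(9,6) = 84.
Paths (3,6)->(7,15): C(13,9) = 715.
By multiplication principle: 84 x 715.

Final answer: 60060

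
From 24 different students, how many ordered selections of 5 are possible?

P(24,5) = 24!/(24-5)! = 24!/19!.

Final answer: P(24,5) = 5100480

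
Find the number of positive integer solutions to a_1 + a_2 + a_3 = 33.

Substitute a'_i = a_i - 1 (so a'_i >= 0). Then sum a'_i = 33 - 3 = 30.
Stars and bars: C(30+3-1, 3-1) = C(32,2).

Final answer: C(32,2) = 496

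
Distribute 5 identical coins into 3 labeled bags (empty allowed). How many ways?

Stars and bars: C(n+k-1, k-1) = C(7,2).

Final answer: C(7,2) = 21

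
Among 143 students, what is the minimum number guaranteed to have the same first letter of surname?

There are 26 possible values for first letter of surname. With 143 students and 26 categories, by pigeonhole: ceiling(143/26).

Final answer: 6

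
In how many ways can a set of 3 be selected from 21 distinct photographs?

C(21,3) = 21!/(3! x 18!).

Final answer: \binom{21}{3} = 1330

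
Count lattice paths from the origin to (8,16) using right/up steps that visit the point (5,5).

Paths (0,0)->(5,5): C(10,5) = 252.
Paths (5,5)->(8,16): C(14,11) = 364.
By multiplication principle: 252 x 364.

Final answer: 91728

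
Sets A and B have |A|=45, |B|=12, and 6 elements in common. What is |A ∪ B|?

|A union B| = |A| + |B| - |A intersect B| = 45 + 12 - 6.

Final answer: 51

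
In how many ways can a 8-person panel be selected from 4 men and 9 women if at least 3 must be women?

Sum over valid woman counts:
C(9,4)C(4,4) = 126
C(9,5)C(4,3) = 504
C(9,6)C(4,2) = 504
C(9,7)C(4,1) = 144
C(9,8)C(4,0) = 9
Total: 126 + 504 + 504 + 144 + 9.

Final answer: 1287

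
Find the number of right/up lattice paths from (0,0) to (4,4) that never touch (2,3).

Total paths to (4,4): C(8,4) = 70.
Paths through (2,3): C(5,3) x C(3,1) = 30.
Avoiding (2,3): 70 - 30.

Final answer: 40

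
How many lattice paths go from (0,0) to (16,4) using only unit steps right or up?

Each path has 16 right steps and 4 up steps in some order (20 steps total).
Choose which 4 of the 20 steps are up: C(20,4).

Final answer: C(20,4) = 4845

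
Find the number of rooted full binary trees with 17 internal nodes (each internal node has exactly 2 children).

This is a standard Catalan-number count: the answer is C_n. Here n = 17.
Using C_0 = 1 and C_(k+1) = C_k x 2(2k+1)/(k+2), build up term by term: C_1=1, C_2=2, C_3=5, C_4=14, C_5=42, C_6=132, C_7=429, C_8=1430, C_9=4862, C_10=16796, C_11=58786, C_12=208012, C_13=742900, C_14=2674440, C_15=9694845, C_16=35357670, C_17=129644790.

Final answer: C_{17} = 129644790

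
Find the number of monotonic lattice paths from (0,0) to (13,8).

Each path has 13 right steps and 8 up steps in some order (21 steps total).
Choose which 8 of the 21 steps are up: C(21,8).

Final answer: C(21,8) = 203490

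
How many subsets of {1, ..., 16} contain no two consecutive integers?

Condition on whether n belongs to the subset: if not, any valid subset of {1, ..., n-1} works (a(n-1)); if so, n-1 is excluded and the rest is a valid subset of {1, ..., n-2} (a(n-2)). Hence a(n) = a(n-1) + a(n-2), a(1)=2, a(2)=3.
Building up term by term: a(1)=2, a(2)=3, a(3)=5, a(4)=8, a(5)=13, a(6)=21, a(7)=34, a(8)=55, a(9)=89, a(10)=144, a(11)=233, a(12)=377, a(13)=610, a(14)=987, a(15)=1597, a(16)=2584.

Final answer: 2584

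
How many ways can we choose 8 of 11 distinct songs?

C(11,8) = 11!/(8! x 3!).

Final answer: \binom{11}{8} = 165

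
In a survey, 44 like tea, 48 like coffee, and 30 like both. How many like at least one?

|A union B| = |A| + |B| - |A intersect B| = 44 + 48 - 30.

Final answer: 62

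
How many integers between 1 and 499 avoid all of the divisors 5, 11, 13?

|div by 5|=99, |div by 11|=45, |div by 13|=38.
|div by 5&11|=9, |div by 5&13|=7, |div by 11&13|=3, |div by all|=0.
By inclusion-exclusion, divisible by at least one: 99+45+38-9-7-3+0 = 163.
Not divisible by any: 499 - 163.

Final answer: 336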